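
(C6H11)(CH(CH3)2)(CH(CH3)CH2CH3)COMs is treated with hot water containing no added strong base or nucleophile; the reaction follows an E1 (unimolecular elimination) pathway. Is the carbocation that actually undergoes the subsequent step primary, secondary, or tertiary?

Step 1: Ionisation: the C–O σ-bond cleaves heterolytically; both bonding electrons depart with MsO⁻, leaving a tertiary carbocation at the α-carbon.
No single 1,2-shift to an adjacent carbon would give a more-substituted cation, so no rearrangement occurs.

tertiary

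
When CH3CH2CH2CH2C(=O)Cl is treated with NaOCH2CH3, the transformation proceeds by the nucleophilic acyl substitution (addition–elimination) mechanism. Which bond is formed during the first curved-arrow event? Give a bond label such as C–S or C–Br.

C–O

Step 1: A lone pair on the O of CH3CH2O⁻ attacks the electrophilic acyl carbon; the π(C=O) electrons move onto oxygen, giving a tetrahedral intermediate.
The bond formed in this step is the C–O bond.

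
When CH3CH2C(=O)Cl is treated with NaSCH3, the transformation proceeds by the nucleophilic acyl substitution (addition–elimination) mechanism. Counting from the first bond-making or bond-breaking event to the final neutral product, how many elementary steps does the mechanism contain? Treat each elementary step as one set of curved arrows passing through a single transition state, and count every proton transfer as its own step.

Step 1: A lone pair on the S of CH3S⁻ attacks the electrophilic acyl carbon; the π(C=O) electrons move onto oxygen, giving a tetrahedral intermediate.
Step 2: An oxygen lone pair re-forms the C=O π bond as the C–Cl σ-bond breaks; Cl⁻ is expelled.
Total: 2 elementary steps.

2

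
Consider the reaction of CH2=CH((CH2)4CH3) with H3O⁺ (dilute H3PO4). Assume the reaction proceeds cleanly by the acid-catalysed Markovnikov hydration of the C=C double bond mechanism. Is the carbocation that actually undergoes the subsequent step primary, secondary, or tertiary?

Step 1: Electrophilic addition begins with the π(C=C) electrons forming a bond to the proton of H3O⁺. Following Markovnikov's rule, the resulting cation is secondary. H2O is released.
No single 1,2-shift to an adjacent carbon would give a more-substituted cation, so no rearrangement occurs.

secondary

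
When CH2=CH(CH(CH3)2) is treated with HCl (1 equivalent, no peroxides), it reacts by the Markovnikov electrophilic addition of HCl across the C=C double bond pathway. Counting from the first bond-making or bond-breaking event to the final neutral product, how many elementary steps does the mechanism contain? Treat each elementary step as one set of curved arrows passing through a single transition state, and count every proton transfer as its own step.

3

Step 1: Electrophilic addition begins with the π(C=C) electrons forming a bond to the proton of HCl. Following Markovnikov's rule, the resulting cation is secondary. The H–Cl bond breaks heterolytically, releasing Cl⁻.
Step 2: A hydride (H with its bonding pair) migrates from the adjacent isopropyl carbon to the cationic centre — a 1,2-hydride shift — upgrading the secondary cation to a tertiary one.
Step 3: Cl⁻ captures the cation: a lone pair on Cl⁻ fills the empty p orbital, producing the alkyl halide product.
Total: 3 elementary steps.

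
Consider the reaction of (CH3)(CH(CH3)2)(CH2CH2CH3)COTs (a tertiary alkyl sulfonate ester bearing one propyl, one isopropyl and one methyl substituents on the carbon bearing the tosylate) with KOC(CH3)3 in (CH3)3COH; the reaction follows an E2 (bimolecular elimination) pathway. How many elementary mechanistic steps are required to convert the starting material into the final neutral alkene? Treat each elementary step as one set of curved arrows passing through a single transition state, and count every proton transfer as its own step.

1

Step 1: Concerted anti-periplanar elimination: (CH3)3CO⁻ abstracts a β-H while TsO⁻ leaves, and the C–H electrons become the new C=C π bond — all in a single transition state.
Total: 1 elementary step.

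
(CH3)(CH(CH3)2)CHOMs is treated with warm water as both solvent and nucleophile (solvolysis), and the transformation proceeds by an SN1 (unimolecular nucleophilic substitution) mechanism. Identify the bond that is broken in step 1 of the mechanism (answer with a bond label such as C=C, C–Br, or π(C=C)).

Step 1: Rate-determining heterolysis of the C–O bond gives MsO⁻ and a secondary carbocation.
The bond broken in this step is the C–O bond.

C–O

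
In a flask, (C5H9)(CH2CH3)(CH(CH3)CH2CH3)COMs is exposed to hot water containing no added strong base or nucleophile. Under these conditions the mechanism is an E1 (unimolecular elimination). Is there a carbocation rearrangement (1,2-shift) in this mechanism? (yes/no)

The first-formed carbocation is tertiary.
No single 1,2-shift to an adjacent carbon would produce a more-substituted cation than the one already present, so no rearrangement occurs.

no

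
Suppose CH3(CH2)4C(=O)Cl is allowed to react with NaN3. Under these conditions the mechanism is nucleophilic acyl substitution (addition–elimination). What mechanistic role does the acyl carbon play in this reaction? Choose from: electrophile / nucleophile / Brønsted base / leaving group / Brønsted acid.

electrophile

Step 1: A lone pair on the N of N3⁻ attacks the electrophilic acyl carbon; the π(C=O) electrons move onto oxygen, giving a tetrahedral intermediate.
The acyl carbon accepts an electron pair into an empty or π* orbital — it is the electrophile.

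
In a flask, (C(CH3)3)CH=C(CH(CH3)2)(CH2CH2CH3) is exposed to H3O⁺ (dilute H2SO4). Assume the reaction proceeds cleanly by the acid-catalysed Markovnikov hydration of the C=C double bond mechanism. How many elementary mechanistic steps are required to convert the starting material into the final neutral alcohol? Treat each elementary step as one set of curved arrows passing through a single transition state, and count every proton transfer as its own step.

Step 1: Electrophilic addition begins with the π(C=C) electrons forming a bond to the proton of H3O⁺. Following Markovnikov's rule, the resulting cation is tertiary. H2O is released.
(No 1,2-shift: no single shift to an adjacent carbon would give a more stable cation.)
Step 2: Water acts as the nucleophile: an oxygen lone pair bonds to the cationic carbon, giving an oxonium-ion intermediate.
Step 3: H2O removes a proton from the oxonium oxygen, regenerating H3O⁺ and giving the neutral alcohol.
Total: 3 elementary steps.

3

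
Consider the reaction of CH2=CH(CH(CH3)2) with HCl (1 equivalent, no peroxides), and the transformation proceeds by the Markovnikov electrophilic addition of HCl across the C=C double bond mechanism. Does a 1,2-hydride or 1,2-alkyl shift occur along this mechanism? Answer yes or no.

yes

The first-formed carbocation is secondary.
The adjacent isopropyl carbon already bears 2 other carbon substituents and has a hydrogen to migrate; after a 1,2-hydride shift from that carbon the positive charge sits on a tertiary centre.
Tertiary is more stable than secondary, so the shift occurs.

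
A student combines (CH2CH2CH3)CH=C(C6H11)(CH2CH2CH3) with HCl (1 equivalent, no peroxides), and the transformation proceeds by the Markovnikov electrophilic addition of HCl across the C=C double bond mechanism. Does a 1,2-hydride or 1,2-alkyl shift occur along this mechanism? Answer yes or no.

The first-formed carbocation is tertiary.
No single 1,2-shift to an adjacent carbon would produce a more-substituted cation than the one already present, so no rearrangement occurs.

no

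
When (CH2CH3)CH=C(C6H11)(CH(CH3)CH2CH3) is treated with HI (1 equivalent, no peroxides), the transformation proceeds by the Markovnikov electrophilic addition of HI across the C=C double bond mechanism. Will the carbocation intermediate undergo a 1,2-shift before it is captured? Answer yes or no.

The first-formed carbocation is tertiary.
No single 1,2-shift to an adjacent carbon would produce a more-substituted cation than the one already present, so no rearrangement occurs.

no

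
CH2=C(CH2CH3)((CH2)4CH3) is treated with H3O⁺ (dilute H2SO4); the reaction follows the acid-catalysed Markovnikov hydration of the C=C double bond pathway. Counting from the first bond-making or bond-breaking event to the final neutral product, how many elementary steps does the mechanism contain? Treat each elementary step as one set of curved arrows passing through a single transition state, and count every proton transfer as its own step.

3

Step 1: Electrophilic addition begins with the π(C=C) electrons forming a bond to the proton of H3O⁺. Following Markovnikov's rule, the resulting cation is tertiary. H2O is released.
(No 1,2-shift: no single shift to an adjacent carbon would give a more stable cation.)
Step 2: A lone pair on the oxygen of H2O attacks the carbocation, forming a C–O bond and an oxonium ion (a protonated alcohol).
Step 3: H2O removes a proton from the oxonium oxygen, regenerating H3O⁺ and giving the neutral alcohol.
Total: 3 elementary steps.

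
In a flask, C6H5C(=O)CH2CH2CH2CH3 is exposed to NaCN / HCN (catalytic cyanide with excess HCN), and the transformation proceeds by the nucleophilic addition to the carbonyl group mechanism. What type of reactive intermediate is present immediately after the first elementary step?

tetrahedral alkoxide intermediate

Step 1: Nucleophilic addition: CN⁻ adds to the carbonyl carbon, pushing the π(C=O) electron pair onto oxygen and giving a tetrahedral alkoxide.
After step 1 the species present is a tetrahedral alkoxide intermediate.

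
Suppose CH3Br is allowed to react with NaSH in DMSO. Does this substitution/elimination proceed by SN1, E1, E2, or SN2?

Conditions: a methyl substrate with a strong nucleophile in the polar aprotic solvent DMSO.
These conditions are the textbook signature of the SN2 pathway.
An unhindered substrate with a strong nucleophile in a polar aprotic solvent favours one-step backside displacement.

SN2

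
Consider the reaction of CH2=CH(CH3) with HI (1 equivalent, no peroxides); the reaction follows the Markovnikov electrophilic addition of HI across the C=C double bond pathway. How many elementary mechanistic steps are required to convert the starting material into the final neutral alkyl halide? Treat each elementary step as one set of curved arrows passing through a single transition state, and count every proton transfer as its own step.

2

Step 1: Protonation of the alkene by HI: the π bond acts as the nucleophile and picks up H⁺, giving the more stable (Markovnikov) secondary carbocation. The H–I bond breaks heterolytically, releasing I⁻.
(No 1,2-shift: no single shift to an adjacent carbon would give a more stable cation.)
Step 2: I⁻ captures the cation: a lone pair on I⁻ fills the empty p orbital, producing the alkyl halide product.
Total: 2 elementary steps.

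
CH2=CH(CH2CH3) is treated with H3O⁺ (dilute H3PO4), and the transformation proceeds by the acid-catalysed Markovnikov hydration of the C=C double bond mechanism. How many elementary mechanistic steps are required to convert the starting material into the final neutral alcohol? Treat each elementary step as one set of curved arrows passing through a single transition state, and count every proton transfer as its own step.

3

Step 1: Electrophilic addition begins with the π(C=C) electrons forming a bond to the proton of H3O⁺. Following Markovnikov's rule, the resulting cation is secondary. H2O is released.
(No 1,2-shift: no single shift to an adjacent carbon would give a more stable cation.)
Step 2: Water acts as the nucleophile: an oxygen lone pair bonds to the cationic carbon, giving an oxonium-ion intermediate.
Step 3: Deprotonation of the oxonium ion by a water molecule delivers the neutral alcohol and regenerates the acid catalyst.
Total: 3 elementary steps.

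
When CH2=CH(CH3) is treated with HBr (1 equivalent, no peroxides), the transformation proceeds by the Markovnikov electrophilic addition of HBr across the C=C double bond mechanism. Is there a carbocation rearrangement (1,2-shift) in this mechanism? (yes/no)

no

The first-formed carbocation is secondary.
No single 1,2-shift to an adjacent carbon would produce a more-substituted cation than the one already present, so no rearrangement occurs.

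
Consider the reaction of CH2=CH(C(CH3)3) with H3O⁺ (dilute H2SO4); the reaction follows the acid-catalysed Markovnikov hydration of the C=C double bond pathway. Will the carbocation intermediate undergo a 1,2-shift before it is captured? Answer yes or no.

yes

The first-formed carbocation is secondary.
The adjacent tert-butyl carbon has no hydrogen but bears methyl groups; migration of one methyl with its bonding pair (a 1,2-methyl shift) places the charge on a tertiary centre.
Tertiary is more stable than secondary, so the shift occurs.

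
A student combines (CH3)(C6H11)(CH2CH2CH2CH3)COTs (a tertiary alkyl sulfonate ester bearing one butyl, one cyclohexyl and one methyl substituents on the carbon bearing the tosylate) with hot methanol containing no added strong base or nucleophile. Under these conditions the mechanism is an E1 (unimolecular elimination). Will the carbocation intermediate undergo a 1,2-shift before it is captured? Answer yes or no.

no

The first-formed carbocation is tertiary.
No single 1,2-shift to an adjacent carbon would produce a more-substituted cation than the one already present, so no rearrangement occurs.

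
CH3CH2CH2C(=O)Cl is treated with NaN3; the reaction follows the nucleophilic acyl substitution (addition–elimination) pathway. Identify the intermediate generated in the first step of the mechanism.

Step 1: N3⁻ adds to the carbonyl carbon; the C=O π electrons shift onto oxygen and a tetrahedral alkoxide intermediate forms.
After step 1 the species present is a tetrahedral intermediate.

tetrahedral intermediate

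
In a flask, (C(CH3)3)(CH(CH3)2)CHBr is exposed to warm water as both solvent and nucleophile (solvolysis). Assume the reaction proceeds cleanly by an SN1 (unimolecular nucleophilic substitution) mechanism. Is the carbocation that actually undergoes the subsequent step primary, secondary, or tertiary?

tertiary

Step 1: Ionisation: the C–Br σ-bond cleaves heterolytically; both bonding electrons depart with Br⁻, leaving a secondary carbocation at the α-carbon.
Step 2: A 1,2-hydride shift from the adjacent isopropyl carbon moves the positive charge from the secondary centre to an adjacent carbon, generating a more stable tertiary carbocation.
The cation rearranges from secondary to tertiary via a 1,2-hydride shift from the adjacent isopropyl carbon; the tertiary cation is what reacts next.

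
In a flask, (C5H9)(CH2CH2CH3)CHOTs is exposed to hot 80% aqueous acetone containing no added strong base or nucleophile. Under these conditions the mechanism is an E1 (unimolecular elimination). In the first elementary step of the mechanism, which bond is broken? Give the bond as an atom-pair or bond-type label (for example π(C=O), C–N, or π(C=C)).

C–O

Step 1: Unassisted departure of TsO⁻ (taking the C–O bonding pair) generates a secondary carbocation.
The bond broken in this step is the C–O bond.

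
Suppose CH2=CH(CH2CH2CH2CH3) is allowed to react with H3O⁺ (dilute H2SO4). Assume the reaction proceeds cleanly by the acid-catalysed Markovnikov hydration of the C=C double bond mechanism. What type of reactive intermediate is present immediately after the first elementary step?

Step 1: Electrophilic addition begins with the π(C=C) electrons forming a bond to the proton of H3O⁺. Following Markovnikov's rule, the resulting cation is secondary. H2O is released.
After step 1 the species present is a secondary carbocation.

secondary carbocation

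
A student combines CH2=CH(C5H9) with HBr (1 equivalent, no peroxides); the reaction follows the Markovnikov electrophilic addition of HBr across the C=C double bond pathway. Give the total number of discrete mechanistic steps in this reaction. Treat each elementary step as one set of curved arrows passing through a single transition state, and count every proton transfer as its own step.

3

Step 1: Protonation of the alkene by HBr: the π bond acts as the nucleophile and picks up H⁺, giving the more stable (Markovnikov) secondary carbocation. The H–Br bond breaks heterolytically, releasing Br⁻.
Step 2: Carbocation rearrangement: a 1,2-hydride shift from the adjacent cyclopentyl carbon converts the initially-formed secondary cation into the more stable tertiary cation.
Step 3: Br⁻ captures the cation: a lone pair on Br⁻ fills the empty p orbital, producing the alkyl halide product.
Total: 3 elementary steps.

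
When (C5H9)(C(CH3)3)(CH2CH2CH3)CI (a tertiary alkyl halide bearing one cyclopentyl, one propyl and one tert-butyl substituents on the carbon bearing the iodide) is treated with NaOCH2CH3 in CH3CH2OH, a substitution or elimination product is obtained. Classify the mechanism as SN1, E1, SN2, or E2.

E2

Conditions: a strong base with a tertiary substrate bearing a β-hydrogen.
These conditions are the textbook signature of the E2 pathway.
A strong (often hindered) base removes a β-H in concert with loss of the leaving group — bimolecular elimination.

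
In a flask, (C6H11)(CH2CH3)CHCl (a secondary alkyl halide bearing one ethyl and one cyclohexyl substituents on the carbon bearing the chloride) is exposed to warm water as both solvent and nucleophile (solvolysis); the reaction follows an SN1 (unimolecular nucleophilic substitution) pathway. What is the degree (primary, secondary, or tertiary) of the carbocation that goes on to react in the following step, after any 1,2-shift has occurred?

tertiary

Step 1: Ionisation: the C–Cl σ-bond cleaves heterolytically; both bonding electrons depart with Cl⁻, leaving a secondary carbocation at the α-carbon.
Step 2: A hydride (H with its bonding pair) migrates from the adjacent cyclohexyl carbon to the cationic centre — a 1,2-hydride shift — upgrading the secondary cation to a tertiary one.
The cation rearranges from secondary to tertiary via a 1,2-hydride shift from the adjacent cyclohexyl carbon; the tertiary cation is what reacts next.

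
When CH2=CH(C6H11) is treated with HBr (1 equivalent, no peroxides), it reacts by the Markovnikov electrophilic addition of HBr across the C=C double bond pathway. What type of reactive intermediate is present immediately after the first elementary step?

secondary carbocation

Step 1: Electrophilic addition begins with the π(C=C) electrons forming a bond to the proton of HBr. Following Markovnikov's rule, the resulting cation is secondary. The H–Br bond breaks heterolytically, releasing Br⁻.
After step 1 the species present is a secondary carbocation.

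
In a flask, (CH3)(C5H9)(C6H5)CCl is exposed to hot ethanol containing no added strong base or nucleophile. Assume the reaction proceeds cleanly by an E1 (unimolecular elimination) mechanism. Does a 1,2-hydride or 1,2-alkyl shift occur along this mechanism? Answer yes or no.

The first-formed carbocation is tertiary.
No single 1,2-shift to an adjacent carbon would produce a more-substituted cation than the one already present, so no rearrangement occurs.

no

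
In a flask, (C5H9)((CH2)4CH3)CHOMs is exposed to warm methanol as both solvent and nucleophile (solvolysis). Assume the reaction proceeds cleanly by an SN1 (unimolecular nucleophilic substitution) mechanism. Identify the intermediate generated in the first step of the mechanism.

secondary carbocation

Step 1: Rate-determining heterolysis of the C–O bond gives MsO⁻ and a secondary carbocation.
After step 1 the species present is a secondary carbocation.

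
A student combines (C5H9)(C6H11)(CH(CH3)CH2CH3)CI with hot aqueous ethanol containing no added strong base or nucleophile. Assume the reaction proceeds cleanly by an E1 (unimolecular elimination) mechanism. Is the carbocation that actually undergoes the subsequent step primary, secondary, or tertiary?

tertiary

Step 1: The C–I bond breaks with both electrons going to the iodide; I⁻ leaves and a tertiary carbocation remains.
No single 1,2-shift to an adjacent carbon would give a more-substituted cation, so no rearrangement occurs.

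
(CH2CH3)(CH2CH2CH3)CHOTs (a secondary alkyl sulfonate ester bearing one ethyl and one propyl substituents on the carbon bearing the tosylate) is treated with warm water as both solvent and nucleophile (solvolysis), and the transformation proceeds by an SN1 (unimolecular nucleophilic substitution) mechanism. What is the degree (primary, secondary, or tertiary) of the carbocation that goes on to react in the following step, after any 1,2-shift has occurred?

secondary

Step 1: Rate-determining heterolysis of the C–O bond gives TsO⁻ and a secondary carbocation.
No single 1,2-shift to an adjacent carbon would give a more-substituted cation, so no rearrangement occurs.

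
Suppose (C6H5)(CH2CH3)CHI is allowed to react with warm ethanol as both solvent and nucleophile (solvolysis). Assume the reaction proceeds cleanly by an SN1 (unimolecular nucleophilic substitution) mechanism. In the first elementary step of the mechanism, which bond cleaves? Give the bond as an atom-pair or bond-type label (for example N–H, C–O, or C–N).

C–I

Step 1: Unassisted departure of I⁻ (taking the C–I bonding pair) generates a secondary carbocation.
The bond broken in this step is the C–I bond.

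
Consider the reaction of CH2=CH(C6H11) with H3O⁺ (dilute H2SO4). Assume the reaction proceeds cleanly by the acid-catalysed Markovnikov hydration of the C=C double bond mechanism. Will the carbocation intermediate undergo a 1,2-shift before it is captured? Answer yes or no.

The first-formed carbocation is secondary.
The adjacent cyclohexyl carbon already bears 2 other carbon substituents and has a hydrogen to migrate; after a 1,2-hydride shift from that carbon the positive charge sits on a tertiary centre.
Tertiary is more stable than secondary, so the shift occurs.

yes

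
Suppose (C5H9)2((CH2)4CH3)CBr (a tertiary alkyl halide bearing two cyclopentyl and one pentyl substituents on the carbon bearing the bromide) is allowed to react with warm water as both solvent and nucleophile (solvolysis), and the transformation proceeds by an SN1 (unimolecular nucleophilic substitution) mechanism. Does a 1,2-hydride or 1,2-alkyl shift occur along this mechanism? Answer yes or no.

The first-formed carbocation is tertiary.
No single 1,2-shift to an adjacent carbon would produce a more-substituted cation than the one already present, so no rearrangement occurs.

no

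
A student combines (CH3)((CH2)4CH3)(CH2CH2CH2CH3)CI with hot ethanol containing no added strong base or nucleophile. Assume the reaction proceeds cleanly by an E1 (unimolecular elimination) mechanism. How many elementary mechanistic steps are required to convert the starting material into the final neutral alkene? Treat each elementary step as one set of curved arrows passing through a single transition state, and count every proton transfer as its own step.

Step 1: The C–I bond breaks with both electrons going to the iodide; I⁻ leaves and a tertiary carbocation remains.
(No 1,2-shift: no single shift to an adjacent carbon would give a more stable cation.)
Step 2: A weak base (an ethanol molecule from the solvent) removes a proton from a carbon adjacent to the cationic centre; the electrons of that C–H bond become the new π(C=C) bond, giving the alkene.
Total: 2 elementary steps.

2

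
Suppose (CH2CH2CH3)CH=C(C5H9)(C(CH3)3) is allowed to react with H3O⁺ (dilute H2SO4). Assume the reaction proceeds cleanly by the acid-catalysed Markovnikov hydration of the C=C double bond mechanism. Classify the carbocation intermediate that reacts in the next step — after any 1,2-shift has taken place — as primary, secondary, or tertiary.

Step 1: Protonation of the alkene by H3O⁺: the π bond acts as the nucleophile and picks up H⁺, giving the more stable (Markovnikov) tertiary carbocation. H2O is released.
No single 1,2-shift to an adjacent carbon would give a more-substituted cation, so no rearrangement occurs.

tertiary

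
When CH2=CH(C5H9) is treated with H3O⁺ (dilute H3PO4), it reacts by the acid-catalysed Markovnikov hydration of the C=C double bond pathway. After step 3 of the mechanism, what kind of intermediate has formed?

Step 1: The π electrons of the C=C bond attack a proton of H3O⁺; Markovnikov addition places the new C–H on the less-substituted alkene carbon, so the positive charge ends up on the more-substituted carbon — a secondary carbocation. H2O is released.
Step 2: A 1,2-hydride shift from the adjacent cyclopentyl carbon moves the positive charge from the secondary centre to an adjacent carbon, generating a more stable tertiary carbocation.
Step 3: Nucleophilic capture of the cation by H2O produces the protonated alcohol (an oxonium ion).
After step 3 the species present is an oxonium ion.

oxonium ion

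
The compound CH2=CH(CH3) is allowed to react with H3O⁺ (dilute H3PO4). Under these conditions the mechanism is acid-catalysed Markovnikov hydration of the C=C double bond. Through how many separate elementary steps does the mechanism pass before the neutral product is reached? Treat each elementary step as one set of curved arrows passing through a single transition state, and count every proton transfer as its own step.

Step 1: The π electrons of the C=C bond attack a proton of H3O⁺; Markovnikov addition places the new C–H on the less-substituted alkene carbon, so the positive charge ends up on the more-substituted carbon — a secondary carbocation. H2O is released.
(No 1,2-shift: no single shift to an adjacent carbon would give a more stable cation.)
Step 2: Water acts as the nucleophile: an oxygen lone pair bonds to the cationic carbon, giving an oxonium-ion intermediate.
Step 3: H2O removes a proton from the oxonium oxygen, regenerating H3O⁺ and giving the neutral alcohol.
Total: 3 elementary steps.

3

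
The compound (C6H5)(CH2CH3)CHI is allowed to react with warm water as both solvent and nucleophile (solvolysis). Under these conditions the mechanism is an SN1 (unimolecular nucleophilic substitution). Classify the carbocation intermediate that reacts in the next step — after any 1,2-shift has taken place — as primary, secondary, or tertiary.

secondary

Step 1: The C–I bond breaks with both electrons going to the iodide; I⁻ leaves and a secondary carbocation remains.
No single 1,2-shift to an adjacent carbon would give a more-substituted cation, so no rearrangement occurs.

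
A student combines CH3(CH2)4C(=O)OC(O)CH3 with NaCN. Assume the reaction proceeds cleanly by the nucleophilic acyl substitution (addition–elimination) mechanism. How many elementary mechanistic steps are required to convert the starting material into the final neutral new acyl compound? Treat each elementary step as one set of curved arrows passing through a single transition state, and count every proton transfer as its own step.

2

Step 1: A lone pair on the C of CN⁻ attacks the electrophilic acyl carbon; the π(C=O) electrons move onto oxygen, giving a tetrahedral intermediate.
Step 2: Collapse of the tetrahedral intermediate: the alkoxide oxygen pushes its lone pair back to re-form C=O while CH3CO2⁻ leaves.
Total: 2 elementary steps.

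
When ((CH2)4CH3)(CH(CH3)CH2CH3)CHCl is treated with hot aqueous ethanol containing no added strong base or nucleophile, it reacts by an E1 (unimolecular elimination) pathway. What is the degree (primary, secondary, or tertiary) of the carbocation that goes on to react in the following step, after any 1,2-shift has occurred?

tertiary

Step 1: The C–Cl bond breaks with both electrons going to the chloride; Cl⁻ leaves and a secondary carbocation remains.
Step 2: A 1,2-hydride shift from the adjacent sec-butyl carbon moves the positive charge from the secondary centre to an adjacent carbon, generating a more stable tertiary carbocation.
The cation rearranges from secondary to tertiary via a 1,2-hydride shift from the adjacent sec-butyl carbon; the tertiary cation is what reacts next.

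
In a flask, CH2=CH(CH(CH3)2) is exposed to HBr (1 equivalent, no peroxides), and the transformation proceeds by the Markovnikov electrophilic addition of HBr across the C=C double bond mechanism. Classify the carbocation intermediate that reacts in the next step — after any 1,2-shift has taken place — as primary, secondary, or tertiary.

tertiary

Step 1: Electrophilic addition begins with the π(C=C) electrons forming a bond to the proton of HBr. Following Markovnikov's rule, the resulting cation is secondary. The H–Br bond breaks heterolytically, releasing Br⁻.
Step 2: Carbocation rearrangement: a 1,2-hydride shift from the adjacent isopropyl carbon converts the initially-formed secondary cation into the more stable tertiary cation.
The cation rearranges from secondary to tertiary via a 1,2-hydride shift from the adjacent isopropyl carbon; the tertiary cation is what reacts next.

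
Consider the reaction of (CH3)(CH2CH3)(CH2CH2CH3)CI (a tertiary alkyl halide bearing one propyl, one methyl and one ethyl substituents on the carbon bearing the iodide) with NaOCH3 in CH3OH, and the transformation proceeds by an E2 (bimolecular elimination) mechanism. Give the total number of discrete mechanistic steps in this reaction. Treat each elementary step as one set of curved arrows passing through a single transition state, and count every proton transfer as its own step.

Step 1: The strong base CH3O⁻ removes a β-hydrogen; in the same concerted event the electrons of the breaking C–H bond form the new π(C=C) bond and the C–I σ-bond breaks, expelling I⁻. Anti-periplanar geometry; one transition state.
Total: 1 elementary step.

1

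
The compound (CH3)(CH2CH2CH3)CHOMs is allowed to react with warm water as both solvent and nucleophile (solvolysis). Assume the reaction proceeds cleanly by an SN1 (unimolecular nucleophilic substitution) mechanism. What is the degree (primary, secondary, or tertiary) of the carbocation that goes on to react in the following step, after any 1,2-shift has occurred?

Step 1: The C–O bond breaks with both electrons going to the mesylate; MsO⁻ leaves and a secondary carbocation remains.
No single 1,2-shift to an adjacent carbon would give a more-substituted cation, so no rearrangement occurs.

secondary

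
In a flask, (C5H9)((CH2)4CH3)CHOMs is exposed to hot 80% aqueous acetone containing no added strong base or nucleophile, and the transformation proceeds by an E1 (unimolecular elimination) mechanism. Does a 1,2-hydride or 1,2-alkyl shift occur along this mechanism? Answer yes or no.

yes

The first-formed carbocation is secondary.
The adjacent cyclopentyl carbon already bears 2 other carbon substituents and has a hydrogen to migrate; after a 1,2-hydride shift from that carbon the positive charge sits on a tertiary centre.
Tertiary is more stable than secondary, so the shift occurs.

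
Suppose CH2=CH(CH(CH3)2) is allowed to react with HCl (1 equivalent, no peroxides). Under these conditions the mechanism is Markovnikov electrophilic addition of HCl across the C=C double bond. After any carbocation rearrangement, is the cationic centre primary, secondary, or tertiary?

tertiary

Step 1: The π electrons of the C=C bond attack a proton of HCl; Markovnikov addition places the new C–H on the less-substituted alkene carbon, so the positive charge ends up on the more-substituted carbon — a secondary carbocation. The H–Cl bond breaks heterolytically, releasing Cl⁻.
Step 2: A 1,2-hydride shift from the adjacent isopropyl carbon moves the positive charge from the secondary centre to an adjacent carbon, generating a more stable tertiary carbocation.
The cation rearranges from secondary to tertiary via a 1,2-hydride shift from the adjacent isopropyl carbon; the tertiary cation is what reacts next.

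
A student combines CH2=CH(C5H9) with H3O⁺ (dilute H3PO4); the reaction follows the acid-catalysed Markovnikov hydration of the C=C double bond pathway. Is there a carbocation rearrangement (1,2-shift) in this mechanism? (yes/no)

The first-formed carbocation is secondary.
The adjacent cyclopentyl carbon already bears 2 other carbon substituents and has a hydrogen to migrate; after a 1,2-hydride shift from that carbon the positive charge sits on a tertiary centre.
Tertiary is more stable than secondary, so the shift occurs.

yes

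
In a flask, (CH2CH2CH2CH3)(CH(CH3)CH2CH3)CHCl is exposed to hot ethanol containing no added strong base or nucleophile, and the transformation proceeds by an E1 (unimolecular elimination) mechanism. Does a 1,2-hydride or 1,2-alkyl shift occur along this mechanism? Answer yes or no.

The first-formed carbocation is secondary.
The adjacent sec-butyl carbon already bears 2 other carbon substituents and has a hydrogen to migrate; after a 1,2-hydride shift from that carbon the positive charge sits on a tertiary centre.
Tertiary is more stable than secondary, so the shift occurs.

yes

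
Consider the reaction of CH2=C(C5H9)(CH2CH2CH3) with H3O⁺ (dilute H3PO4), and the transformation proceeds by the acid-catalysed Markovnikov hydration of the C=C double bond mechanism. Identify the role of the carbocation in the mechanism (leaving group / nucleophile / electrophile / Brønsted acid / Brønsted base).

Step 2: Water acts as the nucleophile: an oxygen lone pair bonds to the cationic carbon, giving an oxonium-ion intermediate.
The carbocation accepts an electron pair into an empty or π* orbital — it is the electrophile.

electrophile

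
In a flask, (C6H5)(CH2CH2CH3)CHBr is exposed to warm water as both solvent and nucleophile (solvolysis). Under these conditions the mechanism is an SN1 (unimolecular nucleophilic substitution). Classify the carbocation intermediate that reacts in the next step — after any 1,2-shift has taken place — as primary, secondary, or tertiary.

secondary

Step 1: The C–Br bond breaks with both electrons going to the bromide; Br⁻ leaves and a secondary carbocation remains.
No single 1,2-shift to an adjacent carbon would give a more-substituted cation, so no rearrangement occurs.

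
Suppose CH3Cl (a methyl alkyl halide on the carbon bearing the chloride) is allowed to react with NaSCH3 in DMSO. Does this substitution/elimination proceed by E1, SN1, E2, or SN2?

SN2

Conditions: a methyl substrate with a strong nucleophile in the polar aprotic solvent DMSO.
These conditions are the textbook signature of the SN2 pathway.
An unhindered substrate with a strong nucleophile in a polar aprotic solvent favours one-step backside displacement.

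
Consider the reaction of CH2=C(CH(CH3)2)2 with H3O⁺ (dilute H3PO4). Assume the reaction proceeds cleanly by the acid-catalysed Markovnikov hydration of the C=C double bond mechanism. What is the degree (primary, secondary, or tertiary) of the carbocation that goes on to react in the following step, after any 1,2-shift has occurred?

tertiary

Step 1: Protonation of the alkene by H3O⁺: the π bond acts as the nucleophile and picks up H⁺, giving the more stable (Markovnikov) tertiary carbocation. H2O is released.
No single 1,2-shift to an adjacent carbon would give a more-substituted cation, so no rearrangement occurs.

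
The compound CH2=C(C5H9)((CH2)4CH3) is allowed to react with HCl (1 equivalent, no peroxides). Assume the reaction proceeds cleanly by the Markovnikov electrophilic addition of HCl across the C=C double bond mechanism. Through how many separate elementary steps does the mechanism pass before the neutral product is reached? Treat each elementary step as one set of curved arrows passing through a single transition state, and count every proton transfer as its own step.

2

Step 1: The π electrons of the C=C bond attack a proton of HCl; Markovnikov addition places the new C–H on the less-substituted alkene carbon, so the positive charge ends up on the more-substituted carbon — a tertiary carbocation. The H–Cl bond breaks heterolytically, releasing Cl⁻.
(No 1,2-shift: no single shift to an adjacent carbon would give a more stable cation.)
Step 2: Nucleophilic attack by Cl⁻ on the carbocation completes the addition, giving R–Cl.
Total: 2 elementary steps.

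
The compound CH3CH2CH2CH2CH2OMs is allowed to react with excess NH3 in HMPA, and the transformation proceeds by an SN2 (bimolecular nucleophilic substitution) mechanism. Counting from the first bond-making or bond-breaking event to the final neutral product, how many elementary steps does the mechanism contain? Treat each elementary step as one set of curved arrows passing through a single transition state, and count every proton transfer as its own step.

2

Step 1: A lone pair on the N of NH3 attacks the α-carbon from the back side while the C–O bond breaks; both bonding electrons leave with MsO⁻. The product of this concerted step is an alkylammonium ion.
Step 2: A second equivalent of NH3 removes a proton from the N, giving the neutral product.
Total: 2 elementary steps.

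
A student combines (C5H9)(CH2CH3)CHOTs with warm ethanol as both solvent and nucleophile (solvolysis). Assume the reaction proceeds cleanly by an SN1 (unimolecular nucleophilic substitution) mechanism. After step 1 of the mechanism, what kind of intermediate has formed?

secondary carbocation

Step 1: Unassisted departure of TsO⁻ (taking the C–O bonding pair) generates a secondary carbocation.
After step 1 the species present is a secondary carbocation.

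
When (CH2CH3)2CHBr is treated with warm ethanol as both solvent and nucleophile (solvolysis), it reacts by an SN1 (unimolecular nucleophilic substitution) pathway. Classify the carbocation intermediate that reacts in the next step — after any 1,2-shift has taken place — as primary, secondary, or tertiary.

secondary

Step 1: Unassisted departure of Br⁻ (taking the C–Br bonding pair) generates a secondary carbocation.
No single 1,2-shift to an adjacent carbon would give a more-substituted cation, so no rearrangement occurs.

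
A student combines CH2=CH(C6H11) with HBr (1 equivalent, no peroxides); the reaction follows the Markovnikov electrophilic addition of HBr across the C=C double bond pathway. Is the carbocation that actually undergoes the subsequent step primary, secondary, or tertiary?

tertiary

Step 1: The π electrons of the C=C bond attack a proton of HBr; Markovnikov addition places the new C–H on the less-substituted alkene carbon, so the positive charge ends up on the more-substituted carbon — a secondary carbocation. The H–Br bond breaks heterolytically, releasing Br⁻.
Step 2: A 1,2-hydride shift from the adjacent cyclohexyl carbon moves the positive charge from the secondary centre to an adjacent carbon, generating a more stable tertiary carbocation.
The cation rearranges from secondary to tertiary via a 1,2-hydride shift from the adjacent cyclohexyl carbon; the tertiary cation is what reacts next.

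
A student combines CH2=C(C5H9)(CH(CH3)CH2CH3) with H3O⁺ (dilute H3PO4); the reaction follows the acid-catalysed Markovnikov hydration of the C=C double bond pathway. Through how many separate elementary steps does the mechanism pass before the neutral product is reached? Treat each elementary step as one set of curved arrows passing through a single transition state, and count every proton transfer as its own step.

Step 1: Electrophilic addition begins with the π(C=C) electrons forming a bond to the proton of H3O⁺. Following Markovnikov's rule, the resulting cation is tertiary. H2O is released.
(No 1,2-shift: no single shift to an adjacent carbon would give a more stable cation.)
Step 2: Water acts as the nucleophile: an oxygen lone pair bonds to the cationic carbon, giving an oxonium-ion intermediate.
Step 3: Proton transfer from the O–H of the oxonium ion to H2O completes the catalytic cycle and yields the alcohol.
Total: 3 elementary steps.

3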